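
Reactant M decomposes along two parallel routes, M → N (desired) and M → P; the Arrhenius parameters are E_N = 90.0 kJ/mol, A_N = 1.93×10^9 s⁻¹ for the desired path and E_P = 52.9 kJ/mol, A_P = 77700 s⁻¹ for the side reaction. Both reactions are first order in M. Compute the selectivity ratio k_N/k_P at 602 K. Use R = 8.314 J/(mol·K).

15.0

Since both paths have the same order in M, the concentration cancels and S_{N/P} = k_N/k_P = (A_N/A_P)·exp[(E_P−E_N)/(RT)].
(E_P−E_N)/(RT) = (52.9−90.0)×10³/(8.314×602) = -37100/5005 = -7.413.
k_N/k_P = (1.93×10^9/77700)·exp(-7.413) = 24839 × 6.036×10^-4 = 15.0.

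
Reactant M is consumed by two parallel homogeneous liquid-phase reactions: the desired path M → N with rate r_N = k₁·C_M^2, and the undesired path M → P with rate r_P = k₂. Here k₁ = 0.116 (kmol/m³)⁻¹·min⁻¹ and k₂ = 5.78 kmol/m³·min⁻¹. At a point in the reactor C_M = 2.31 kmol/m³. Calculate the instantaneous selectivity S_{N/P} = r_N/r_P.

S_{N/P} = r_N/r_P = (k₁·C_M^2)/(k₂) = (k₁/k₂)·C_M^2.
= (0.116×2.310^2) / (5.78) = 0.6190/5.780 = 0.107.
Since the desired path is higher order in M, keeping C_M high (PFR or concentrated feed) favours N.

0.107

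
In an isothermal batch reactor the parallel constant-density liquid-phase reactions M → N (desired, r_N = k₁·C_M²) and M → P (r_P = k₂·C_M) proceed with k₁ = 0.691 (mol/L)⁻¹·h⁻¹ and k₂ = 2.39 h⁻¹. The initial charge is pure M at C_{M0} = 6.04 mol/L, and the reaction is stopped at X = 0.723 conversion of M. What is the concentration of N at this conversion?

2.24 mol/L

C_M = C_{M0}(1−X) = 1.673 mol/L.
Along a PFR/batch, dC_P/dC_M = −r_P/(r_N+r_P) = −k₂/(k₂+k₁·C_M).
Integrating from C_{M0} to C_M: C_P = (2.39/0.691)·ln[(2.39+0.691·6.04)/(2.39+0.691·1.67)] = 3.459·ln(6.564/3.546) = 2.130 mol/L.
Then C_N = (C_{M0}−C_M) − C_P = 4.367 − 2.130 = 2.237 mol/L.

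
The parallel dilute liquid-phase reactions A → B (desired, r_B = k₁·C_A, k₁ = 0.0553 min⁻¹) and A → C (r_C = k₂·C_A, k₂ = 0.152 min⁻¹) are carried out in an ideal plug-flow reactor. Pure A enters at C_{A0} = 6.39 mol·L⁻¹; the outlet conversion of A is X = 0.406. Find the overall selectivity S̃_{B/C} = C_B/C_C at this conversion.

C_A = C_{A0}(1−X) = 3.796 mol·L⁻¹.
Both paths are first order in A, so the instantaneous fraction to B is constant: dC_B/d(−C_A) = k₁/(k₁+k₂) = 0.2668.
C_B = 0.2668·(C_{A0}−C_A) = 0.2668×2.594 = 0.692 mol·L⁻¹.
C_C = (C_{A0}−C_A)−C_B = 1.902 mol·L⁻¹; S̃_{B/C} = 0.6921/1.902 = 0.364.

0.364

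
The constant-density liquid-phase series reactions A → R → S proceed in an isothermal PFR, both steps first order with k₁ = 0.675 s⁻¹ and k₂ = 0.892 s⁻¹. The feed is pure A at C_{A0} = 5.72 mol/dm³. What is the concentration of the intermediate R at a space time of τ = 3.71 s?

The intermediate concentration in a first-order A→B→C sequence is C_R = k₁C_{A0}(e^(−k₁τ) − e^(−k₂τ))/(k₂−k₁).
e^(−k₁τ) = e^(−0.675×3.71) = e^(−2.504) = 0.08174; e^(−k₂τ) = e^(−3.309) = 0.03654.
C_R = 0.675×5.72/(0.892−0.675) × (0.08174−0.03654) = 17.79×0.04520 = 0.8042 mol/dm³.

0.804 mol/dm³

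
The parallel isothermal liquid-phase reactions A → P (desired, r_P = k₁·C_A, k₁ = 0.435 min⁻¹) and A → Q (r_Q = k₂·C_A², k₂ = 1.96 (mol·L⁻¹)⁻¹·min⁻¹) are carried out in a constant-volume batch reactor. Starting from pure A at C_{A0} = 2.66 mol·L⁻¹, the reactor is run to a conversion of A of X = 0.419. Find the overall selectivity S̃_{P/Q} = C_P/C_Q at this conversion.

C_A = C_{A0}(1−X) = 1.545 mol·L⁻¹.
Along a PFR/batch, dC_P/dC_A = −r_P/(r_P+r_Q) = −k₁/(k₁+k₂·C_A).
Integrating from C_{A0} to C_A: C_P = (0.435/1.96)·ln[(0.435+1.96·2.66)/(0.435+1.96·1.55)] = 0.2219·ln(5.649/3.464) = 0.1085 mol·L⁻¹.
C_Q = (C_{A0}−C_A)−C_P = 1.006 mol·L⁻¹; S̃_{P/Q} = 0.1085/1.006 = 0.108.

0.108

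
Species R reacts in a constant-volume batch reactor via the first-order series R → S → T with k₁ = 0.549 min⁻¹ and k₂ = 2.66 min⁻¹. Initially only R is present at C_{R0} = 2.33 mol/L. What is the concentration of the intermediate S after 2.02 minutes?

0.197 mol/L

The intermediate concentration in a first-order A→B→C sequence is C_S = k₁C_{R0}(e^(−k₁t) − e^(−k₂t))/(k₂−k₁).
e^(−k₁t) = e^(−0.549×2.02) = e^(−1.109) = 0.3299; e^(−k₂t) = e^(−5.373) = 0.004639.
C_S = 0.549×2.33/(2.66−0.549) × (0.3299−0.004639) = 0.6060×0.3253 = 0.1971 mol/L.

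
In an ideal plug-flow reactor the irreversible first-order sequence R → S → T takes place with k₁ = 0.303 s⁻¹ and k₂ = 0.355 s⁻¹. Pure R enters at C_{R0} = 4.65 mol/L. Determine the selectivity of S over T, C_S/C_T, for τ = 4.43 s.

0.736

Solving the coupled first-order balances gives C_S(τ) = [k₁/(k₂−k₁)]·C_{R0}·(e^(−k₁τ) − e^(−k₂τ)).
e^(−k₁τ) = e^(−0.303×4.43) = e^(−1.342) = 0.2612; e^(−k₂τ) = e^(−1.573) = 0.2075.
C_S = 0.303×4.65/(0.355−0.303) × (0.2612−0.2075) = 27.10×0.05375 = 1.456 mol/L.
C_R = C_{R0}e^(−k₁τ) = 1.215 mol/L, so C_T = C_{R0}−C_R−C_S = 1.979 mol/L; C_S/C_T = 0.736.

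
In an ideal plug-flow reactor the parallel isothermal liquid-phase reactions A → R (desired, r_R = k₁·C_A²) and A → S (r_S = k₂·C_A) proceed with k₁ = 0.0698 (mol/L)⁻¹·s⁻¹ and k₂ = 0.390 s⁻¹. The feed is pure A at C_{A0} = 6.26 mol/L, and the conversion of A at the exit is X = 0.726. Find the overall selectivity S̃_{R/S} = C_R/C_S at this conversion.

0.681

C_A = C_{A0}(1−X) = 1.715 mol/L.
Along a PFR/batch, dC_S/dC_A = −r_S/(r_R+r_S) = −k₂/(k₂+k₁·C_A).
Integrating from C_{A0} to C_A: C_S = (0.390/0.0698)·ln[(0.390+0.0698·6.26)/(0.390+0.0698·1.72)] = 5.587·ln(0.8269/0.5097) = 2.704 mol/L.
Then C_R = (C_{A0}−C_A) − C_S = 4.545 − 2.704 = 1.841 mol/L.
S̃_{R/S} = C_R/C_S = 1.841/2.704 = 0.681.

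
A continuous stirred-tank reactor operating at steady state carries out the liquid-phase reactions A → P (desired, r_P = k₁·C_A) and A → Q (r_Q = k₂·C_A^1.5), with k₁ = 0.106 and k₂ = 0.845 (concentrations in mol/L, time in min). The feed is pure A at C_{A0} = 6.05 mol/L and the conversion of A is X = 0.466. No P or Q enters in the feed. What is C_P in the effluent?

Exit C_A = C_{A0}(1−X) = 6.05×0.534 = 3.231 mol/L.
Rates in a CSTR are evaluated at the outlet concentration: r_P = 0.106×3.231 = 0.3425, r_Q = 0.845×3.231^1.5 = 4.907.
Fraction of consumed A going to P: r_P/(r_P+r_Q) = 0.06524.
C_P = 0.06524·C_{A0}·X = 0.06524×6.05×0.466 = 0.184 mol/L.

0.184 mol/L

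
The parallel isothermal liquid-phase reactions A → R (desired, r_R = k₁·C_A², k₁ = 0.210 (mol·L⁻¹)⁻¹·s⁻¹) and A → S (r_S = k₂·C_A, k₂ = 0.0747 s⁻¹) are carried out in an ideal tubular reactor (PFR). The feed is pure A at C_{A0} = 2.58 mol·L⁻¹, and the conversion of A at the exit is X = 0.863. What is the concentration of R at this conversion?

C_A = C_{A0}(1−X) = 0.3535 mol·L⁻¹.
Along a PFR/batch, dC_S/dC_A = −r_S/(r_R+r_S) = −k₂/(k₂+k₁·C_A).
Integrating from C_{A0} to C_A: C_S = (0.0747/0.210)·ln[(0.0747+0.210·2.58)/(0.0747+0.210·0.353)] = 0.3557·ln(0.6165/0.1489) = 0.5053 mol·L⁻¹.
Then C_R = (C_{A0}−C_A) − C_S = 2.227 − 0.5053 = 1.721 mol·L⁻¹.

1.72 mol·L⁻¹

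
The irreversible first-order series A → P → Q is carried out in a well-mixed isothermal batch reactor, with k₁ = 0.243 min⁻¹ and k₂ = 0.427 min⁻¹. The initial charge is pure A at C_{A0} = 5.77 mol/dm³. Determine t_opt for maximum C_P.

For first-order series the maximum of C_P occurs at t_opt = ln(k₂/k₁)/(k₂−k₁).
= ln(0.427/0.243)/(0.427−0.243) = ln(1.757)/0.1840 = 0.5637/0.1840 = 3.06 min.

3.06 min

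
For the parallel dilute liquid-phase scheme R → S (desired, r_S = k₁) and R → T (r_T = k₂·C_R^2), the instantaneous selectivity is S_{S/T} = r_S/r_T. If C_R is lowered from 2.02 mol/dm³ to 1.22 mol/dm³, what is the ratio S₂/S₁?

2.74

S_{S/T} = (k₁/k₂)·C_R^-2, so S₂/S₁ = (C_{R,2}/C_{R,1})^-2.
= (1.22/2.02)^(-2) = (0.6040)^(-2) = 2.74.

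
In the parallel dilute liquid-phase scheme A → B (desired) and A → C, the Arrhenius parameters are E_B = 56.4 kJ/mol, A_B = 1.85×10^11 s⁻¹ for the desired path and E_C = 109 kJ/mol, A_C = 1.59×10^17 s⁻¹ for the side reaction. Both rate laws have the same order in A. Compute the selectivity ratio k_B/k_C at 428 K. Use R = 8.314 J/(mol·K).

3.06

With equal orders, S_{B/C} = k_B/k_C = (A_B/A_C)·exp[(E_C−E_B)/(RT)].
(E_C−E_B)/(RT) = (109−56.4)×10³/(8.314×428) = 52600/3558 = 14.78.
k_B/k_C = (1.85×10^11/1.59×10^17)·exp(14.78) = 1.164×10^-6 × 2.629×10^6 = 3.06.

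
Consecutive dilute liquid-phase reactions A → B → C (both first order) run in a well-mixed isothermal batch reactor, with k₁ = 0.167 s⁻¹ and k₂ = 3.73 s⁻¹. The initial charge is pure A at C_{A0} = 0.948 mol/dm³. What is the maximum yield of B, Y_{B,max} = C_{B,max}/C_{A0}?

0.0387

Evaluating C_B at t_opt = ln(k₂/k₁)/(k₂−k₁) gives C_{B,max}/C_{A0} = (k₁/k₂)^[k₂/(k₂−k₁)].
= (0.167/3.73)^(3.73/(3.73−0.167)) = (0.04477)^(1.047) = 0.03871.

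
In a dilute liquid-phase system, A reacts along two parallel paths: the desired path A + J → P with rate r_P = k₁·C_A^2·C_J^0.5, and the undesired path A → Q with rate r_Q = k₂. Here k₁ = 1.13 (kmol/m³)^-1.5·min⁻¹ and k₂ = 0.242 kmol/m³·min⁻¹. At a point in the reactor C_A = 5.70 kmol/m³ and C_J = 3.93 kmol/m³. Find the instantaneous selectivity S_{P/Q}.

301

S_{P/Q} = r_P/r_Q = (k₁·C_A^2·C_J^0.5)/(k₂) = (k₁/k₂)·C_A^2·C_J^0.5.
= (1.13×5.700^2×3.930^0.5) / (0.242) = 72.78/0.2420 = 301.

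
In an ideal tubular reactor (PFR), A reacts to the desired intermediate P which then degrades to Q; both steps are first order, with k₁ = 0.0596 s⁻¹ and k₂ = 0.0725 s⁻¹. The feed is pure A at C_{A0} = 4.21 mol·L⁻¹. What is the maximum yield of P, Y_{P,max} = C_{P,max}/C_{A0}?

0.332

Evaluating C_P at τ_opt = ln(k₂/k₁)/(k₂−k₁) gives C_{P,max}/C_{A0} = (k₁/k₂)^[k₂/(k₂−k₁)].
= (0.0596/0.0725)^(0.0725/(0.0725−0.0596)) = (0.8221)^(5.620) = 0.3325.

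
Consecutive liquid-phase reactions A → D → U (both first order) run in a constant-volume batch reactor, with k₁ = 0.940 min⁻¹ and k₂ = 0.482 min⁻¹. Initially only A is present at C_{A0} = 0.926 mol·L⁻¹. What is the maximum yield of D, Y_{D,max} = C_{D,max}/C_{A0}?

0.495

At the optimum, C_{D,max}/C_{A0} = (k₁/k₂)^[k₂/(k₂−k₁)].
= (0.940/0.482)^(0.482/(0.482−0.940)) = (1.950)^(-1.052) = 0.4951.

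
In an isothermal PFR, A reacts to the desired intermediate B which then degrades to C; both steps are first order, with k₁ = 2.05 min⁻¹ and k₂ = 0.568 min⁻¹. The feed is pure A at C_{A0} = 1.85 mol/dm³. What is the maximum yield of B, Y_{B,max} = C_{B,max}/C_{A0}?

For a first-order series the maximum intermediate yield is C_{B,max}/C_{A0} = (k₁/k₂)^[k₂/(k₂−k₁)].
= (2.05/0.568)^(0.568/(0.568−2.05)) = (3.609)^(-0.3833) = 0.6115.

0.611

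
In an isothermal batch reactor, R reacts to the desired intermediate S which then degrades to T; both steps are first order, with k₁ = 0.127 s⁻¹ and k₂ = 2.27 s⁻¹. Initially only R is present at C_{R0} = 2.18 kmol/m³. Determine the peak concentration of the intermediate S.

0.103 kmol/m³

Evaluating C_S at t_opt = ln(k₂/k₁)/(k₂−k₁) gives C_{S,max}/C_{R0} = (k₁/k₂)^[k₂/(k₂−k₁)].
= (0.127/2.27)^(2.27/(2.27−0.127)) = (0.05595)^(1.059) = 0.04716.
C_{S,max} = 0.04716×2.18 = 0.103 kmol/m³.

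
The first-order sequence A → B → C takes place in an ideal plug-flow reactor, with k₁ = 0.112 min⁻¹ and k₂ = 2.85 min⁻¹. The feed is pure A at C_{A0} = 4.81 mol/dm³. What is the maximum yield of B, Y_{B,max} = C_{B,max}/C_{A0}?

For a first-order series the maximum intermediate yield is C_{B,max}/C_{A0} = (k₁/k₂)^[k₂/(k₂−k₁)].
= (0.112/2.85)^(2.85/(2.85−0.112)) = (0.03930)^(1.041) = 0.03443.

0.0344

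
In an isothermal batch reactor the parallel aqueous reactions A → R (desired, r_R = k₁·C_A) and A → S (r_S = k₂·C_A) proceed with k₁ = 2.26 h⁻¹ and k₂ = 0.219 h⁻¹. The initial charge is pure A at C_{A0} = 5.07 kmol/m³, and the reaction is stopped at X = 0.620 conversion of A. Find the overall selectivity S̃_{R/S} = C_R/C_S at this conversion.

C_A = C_{A0}(1−X) = 1.927 kmol/m³.
Both paths are first order in A, so the instantaneous fraction to R is constant: dC_R/d(−C_A) = k₁/(k₁+k₂) = 0.9117.
C_R = 0.9117·(C_{A0}−C_A) = 0.9117×3.143 = 2.87 kmol/m³.
C_S = (C_{A0}−C_A)−C_R = 0.2777 kmol/m³; S̃_{R/S} = 2.866/0.2777 = 10.3.

10.3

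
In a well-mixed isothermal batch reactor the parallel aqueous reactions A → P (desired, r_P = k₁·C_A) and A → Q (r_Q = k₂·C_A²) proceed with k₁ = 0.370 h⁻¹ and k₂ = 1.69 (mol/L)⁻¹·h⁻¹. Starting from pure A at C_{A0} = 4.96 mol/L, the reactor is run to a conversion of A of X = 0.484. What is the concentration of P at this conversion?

0.136 mol/L

C_A = C_{A0}(1−X) = 2.559 mol/L.
Along a PFR/batch, dC_P/dC_A = −r_P/(r_P+r_Q) = −k₁/(k₁+k₂·C_A).
Integrating from C_{A0} to C_A: C_P = (0.370/1.69)·ln[(0.370+1.69·4.96)/(0.370+1.69·2.56)] = 0.2189·ln(8.752/4.695) = 0.1363 mol/L.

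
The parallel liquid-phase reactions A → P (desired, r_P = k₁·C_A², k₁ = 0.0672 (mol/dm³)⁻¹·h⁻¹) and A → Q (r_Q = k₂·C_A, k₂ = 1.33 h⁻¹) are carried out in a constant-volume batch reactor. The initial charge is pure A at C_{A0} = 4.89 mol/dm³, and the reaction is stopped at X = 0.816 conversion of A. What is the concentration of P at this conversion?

C_A = C_{A0}(1−X) = 0.8998 mol/dm³.
Along a PFR/batch, dC_Q/dC_A = −r_Q/(r_P+r_Q) = −k₂/(k₂+k₁·C_A).
Integrating from C_{A0} to C_A: C_Q = (1.33/0.0672)·ln[(1.33+0.0672·4.89)/(1.33+0.0672·0.900)] = 19.79·ln(1.659/1.390) = 3.490 mol/dm³.
Then C_P = (C_{A0}−C_A) − C_Q = 3.990 − 3.490 = 0.5002 mol/dm³.

0.500 mol/dm³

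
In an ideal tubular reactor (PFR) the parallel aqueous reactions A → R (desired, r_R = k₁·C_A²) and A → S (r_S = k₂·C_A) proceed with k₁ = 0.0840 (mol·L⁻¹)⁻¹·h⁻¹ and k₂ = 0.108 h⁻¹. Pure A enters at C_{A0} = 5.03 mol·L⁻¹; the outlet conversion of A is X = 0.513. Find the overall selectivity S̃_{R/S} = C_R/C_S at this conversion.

2.82

C_A = C_{A0}(1−X) = 2.450 mol·L⁻¹.
Along a PFR/batch, dC_S/dC_A = −r_S/(r_R+r_S) = −k₂/(k₂+k₁·C_A).
Integrating from C_{A0} to C_A: C_S = (0.108/0.0840)·ln[(0.108+0.0840·5.03)/(0.108+0.0840·2.45)] = 1.286·ln(0.5305/0.3138) = 0.6753 mol·L⁻¹.
Then C_R = (C_{A0}−C_A) − C_S = 2.580 − 0.6753 = 1.905 mol·L⁻¹.
S̃_{R/S} = C_R/C_S = 1.905/0.6753 = 2.82.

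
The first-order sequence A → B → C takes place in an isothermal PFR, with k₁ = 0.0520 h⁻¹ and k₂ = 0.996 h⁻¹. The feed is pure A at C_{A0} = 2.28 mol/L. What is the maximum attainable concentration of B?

At the optimum, C_{B,max}/C_{A0} = (k₁/k₂)^[k₂/(k₂−k₁)].
= (0.0520/0.996)^(0.996/(0.996−0.0520)) = (0.05221)^(1.055) = 0.04437.
C_{B,max} = 0.04437×2.28 = 0.101 mol/L.

0.101 mol/L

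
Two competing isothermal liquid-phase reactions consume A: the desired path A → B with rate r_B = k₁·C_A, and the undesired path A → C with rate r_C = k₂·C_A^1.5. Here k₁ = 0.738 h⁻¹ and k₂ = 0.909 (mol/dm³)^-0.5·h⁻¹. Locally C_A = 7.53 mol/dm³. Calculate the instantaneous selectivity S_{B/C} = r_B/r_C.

0.296

S_{B/C} = r_B/r_C = (k₁·C_A)/(k₂·C_A^1.5) = (k₁/k₂)·C_A^-0.5.
= (0.738×7.530) / (0.909×7.530^1.5) = 5.557/18.78 = 0.296.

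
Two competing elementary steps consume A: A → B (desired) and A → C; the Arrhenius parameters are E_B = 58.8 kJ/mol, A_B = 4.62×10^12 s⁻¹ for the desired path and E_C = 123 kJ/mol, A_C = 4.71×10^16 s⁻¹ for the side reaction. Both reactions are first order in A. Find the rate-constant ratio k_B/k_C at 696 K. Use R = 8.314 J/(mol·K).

Since both paths have the same order in A, the concentration cancels and S_{B/C} = k_B/k_C = (A_B/A_C)·exp[(E_C−E_B)/(RT)].
(E_C−E_B)/(RT) = (123−58.8)×10³/(8.314×696) = 64200/5787 = 11.09.
k_B/k_C = (4.62×10^12/4.71×10^16)·exp(11.09) = 9.809×10^-5 × 65822 = 6.46.
Since E_B < E_C, lowering the temperature improves selectivity toward B.

6.46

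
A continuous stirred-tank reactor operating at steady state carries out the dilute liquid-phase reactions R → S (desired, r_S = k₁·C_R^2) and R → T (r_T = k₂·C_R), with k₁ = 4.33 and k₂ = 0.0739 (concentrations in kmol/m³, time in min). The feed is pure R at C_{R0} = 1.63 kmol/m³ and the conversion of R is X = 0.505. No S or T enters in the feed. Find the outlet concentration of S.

0.806 kmol/m³

Exit C_R = C_{R0}(1−X) = 1.63×0.495 = 0.8068 kmol/m³.
Rates in a CSTR are evaluated at the outlet concentration: r_S = 4.33×0.8068^2 = 2.819, r_T = 0.0739×0.8068 = 0.05963.
Fraction of consumed R going to S: r_S/(r_S+r_T) = 0.9793.
C_S = 0.9793·C_{R0}·X = 0.9793×1.63×0.505 = 0.806 kmol/m³.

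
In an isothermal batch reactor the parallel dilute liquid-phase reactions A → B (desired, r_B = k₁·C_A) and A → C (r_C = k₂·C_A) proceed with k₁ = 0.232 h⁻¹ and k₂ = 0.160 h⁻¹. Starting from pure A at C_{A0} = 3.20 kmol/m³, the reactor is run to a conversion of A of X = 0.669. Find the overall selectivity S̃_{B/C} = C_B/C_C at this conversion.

1.45

C_A = C_{A0}(1−X) = 1.059 kmol/m³.
Both paths are first order in A, so the instantaneous fraction to B is constant: dC_B/d(−C_A) = k₁/(k₁+k₂) = 0.5918.
C_B = 0.5918·(C_{A0}−C_A) = 0.5918×2.141 = 1.27 kmol/m³.
C_C = (C_{A0}−C_A)−C_B = 0.8738 kmol/m³; S̃_{B/C} = 1.267/0.8738 = 1.45.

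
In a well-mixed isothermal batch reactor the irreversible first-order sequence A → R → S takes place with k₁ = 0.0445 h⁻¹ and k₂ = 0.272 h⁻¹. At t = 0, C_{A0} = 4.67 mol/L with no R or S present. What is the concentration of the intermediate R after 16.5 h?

For first-order series with pure A initially, C_R(t) = k₁C_{A0}/(k₂−k₁)·(e^(−k₁t) − e^(−k₂t)).
e^(−k₁t) = e^(−0.0445×16.5) = e^(−0.7342) = 0.4799; e^(−k₂t) = e^(−4.488) = 0.01124.
C_R = 0.0445×4.67/(0.272−0.0445) × (0.4799−0.01124) = 0.9135×0.4686 = 0.4281 mol/L.

0.428 mol/L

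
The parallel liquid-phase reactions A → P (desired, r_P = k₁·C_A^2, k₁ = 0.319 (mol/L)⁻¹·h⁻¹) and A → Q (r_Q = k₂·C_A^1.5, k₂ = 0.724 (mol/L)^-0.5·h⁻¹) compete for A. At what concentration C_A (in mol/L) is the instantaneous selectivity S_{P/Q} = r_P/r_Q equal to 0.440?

S_{P/Q} = (k₁/k₂)·C_A^0.5 ⇒ C_A = (S·k₂/k₁)^(2).
= (0.440×0.724/0.319)^(2) = (0.9986)^(2) = 0.997 mol/L.

0.997 mol/L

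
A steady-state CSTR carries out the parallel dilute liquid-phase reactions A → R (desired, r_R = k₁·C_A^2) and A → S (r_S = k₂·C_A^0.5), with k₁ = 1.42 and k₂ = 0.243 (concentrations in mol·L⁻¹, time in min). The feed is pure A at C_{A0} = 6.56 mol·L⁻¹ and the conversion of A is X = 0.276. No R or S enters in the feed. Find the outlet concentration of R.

1.78 mol·L⁻¹

Exit C_A = C_{A0}(1−X) = 6.56×0.724 = 4.749 mol·L⁻¹.
In a CSTR the entire volume is at exit conditions, so r_R = 1.42×4.749^2 = 32.03 and r_S = 0.243×4.749^0.5 = 0.5296.
Fraction of consumed A going to R: r_R/(r_R+r_S) = 0.9837.
C_R = 0.9837·C_{A0}·X = 0.9837×6.56×0.276 = 1.78 mol·L⁻¹.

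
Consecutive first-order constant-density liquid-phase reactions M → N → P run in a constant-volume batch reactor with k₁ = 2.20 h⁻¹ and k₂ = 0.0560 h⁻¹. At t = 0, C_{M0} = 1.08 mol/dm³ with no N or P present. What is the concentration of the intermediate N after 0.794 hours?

Solving the coupled first-order balances gives C_N(t) = [k₁/(k₂−k₁)]·C_{M0}·(e^(−k₁t) − e^(−k₂t)).
e^(−k₁t) = e^(−2.20×0.794) = e^(−1.747) = 0.1743; e^(−k₂t) = e^(−0.04446) = 0.9565.
C_N = 2.20×1.08/(0.0560−2.20) × (0.1743−0.9565) = (-1.108)×(-0.7822) = 0.8668 mol/dm³.

0.867 mol/dm³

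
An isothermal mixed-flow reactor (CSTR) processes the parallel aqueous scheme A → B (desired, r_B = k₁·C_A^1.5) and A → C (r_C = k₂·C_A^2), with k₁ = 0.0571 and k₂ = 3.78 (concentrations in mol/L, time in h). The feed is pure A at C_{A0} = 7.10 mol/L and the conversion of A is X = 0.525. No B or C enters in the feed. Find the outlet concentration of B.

Exit C_A = C_{A0}(1−X) = 7.10×0.475 = 3.372 mol/L.
In a CSTR the entire volume is at exit conditions, so r_B = 0.0571×3.372^1.5 = 0.3536 and r_C = 3.78×3.372^2 = 42.99.
Fraction of consumed A going to B: r_B/(r_B+r_C) = 0.008159.
C_B = 0.008159·C_{A0}·X = 0.008159×7.10×0.525 = 0.0304 mol/L.

0.0304 mol/L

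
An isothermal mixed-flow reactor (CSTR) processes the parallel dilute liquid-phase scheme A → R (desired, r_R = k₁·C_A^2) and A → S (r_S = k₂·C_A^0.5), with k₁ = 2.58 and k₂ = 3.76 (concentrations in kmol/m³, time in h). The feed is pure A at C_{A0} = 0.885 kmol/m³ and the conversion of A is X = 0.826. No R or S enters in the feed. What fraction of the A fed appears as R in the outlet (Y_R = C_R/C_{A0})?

0.0329

Exit C_A = C_{A0}(1−X) = 0.885×0.174 = 0.1540 kmol/m³.
Rates in a CSTR are evaluated at the outlet concentration: r_R = 2.58×0.1540^2 = 0.06118, r_S = 3.76×0.1540^0.5 = 1.475.
Fraction of consumed A going to R: r_R/(r_R+r_S) = 0.03981.
C_R = 0.03981·C_{A0}·X = 0.03981×0.885×0.826 = 0.0291 kmol/m³; Y_R = C_R/C_{A0} = 0.0329.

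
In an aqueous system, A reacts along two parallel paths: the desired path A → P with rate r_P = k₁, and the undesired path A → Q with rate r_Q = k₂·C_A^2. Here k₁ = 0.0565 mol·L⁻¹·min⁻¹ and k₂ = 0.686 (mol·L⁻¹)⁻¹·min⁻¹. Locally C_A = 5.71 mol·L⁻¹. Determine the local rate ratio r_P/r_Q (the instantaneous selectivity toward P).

0.00253

S_{P/Q} = r_P/r_Q = (k₁)/(k₂·C_A^2) = (k₁/k₂)·C_A^-2.
= (0.0565) / (0.686×5.710^2) = 0.05650/22.37 = 0.00253.
The undesired path is higher order in A, so low C_A (CSTR or dilute feed) favours P.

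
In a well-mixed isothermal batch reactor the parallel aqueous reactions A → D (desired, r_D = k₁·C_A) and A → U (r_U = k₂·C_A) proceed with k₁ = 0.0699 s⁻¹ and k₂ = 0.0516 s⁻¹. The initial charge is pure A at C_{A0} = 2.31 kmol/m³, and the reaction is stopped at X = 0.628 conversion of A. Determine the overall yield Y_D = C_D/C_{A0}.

C_A = C_{A0}(1−X) = 0.8593 kmol/m³.
Both paths are first order in A, so the instantaneous fraction to D is constant: dC_D/d(−C_A) = k₁/(k₁+k₂) = 0.5753.
C_D = 0.5753·(C_{A0}−C_A) = 0.5753×1.451 = 0.835 kmol/m³.
Y_D = C_D/C_{A0} = 0.8346/2.31 = 0.361.

0.361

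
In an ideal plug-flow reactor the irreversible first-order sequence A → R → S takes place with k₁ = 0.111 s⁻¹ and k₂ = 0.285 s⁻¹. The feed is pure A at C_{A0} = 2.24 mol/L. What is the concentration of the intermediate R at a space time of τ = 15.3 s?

The intermediate concentration in a first-order A→B→C sequence is C_R = k₁C_{A0}(e^(−k₁τ) − e^(−k₂τ))/(k₂−k₁).
e^(−k₁τ) = e^(−0.111×15.3) = e^(−1.698) = 0.1830; e^(−k₂τ) = e^(−4.361) = 0.01277.
C_R = 0.111×2.24/(0.285−0.111) × (0.1830−0.01277) = 1.429×0.1702 = 0.2432 mol/L.

0.243 mol/L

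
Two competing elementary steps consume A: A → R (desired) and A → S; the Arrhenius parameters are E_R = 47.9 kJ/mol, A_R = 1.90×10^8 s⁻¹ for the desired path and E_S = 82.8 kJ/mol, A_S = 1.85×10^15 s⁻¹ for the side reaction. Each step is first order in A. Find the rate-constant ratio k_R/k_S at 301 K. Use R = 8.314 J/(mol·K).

k_R/k_S = (A_R/A_S)·exp[−(E_R−E_S)/(RT)] = (A_R/A_S)·exp[(E_S−E_R)/(RT)].
(E_S−E_R)/(RT) = (82.8−47.9)×10³/(8.314×301) = 34900/2503 = 13.95.
k_R/k_S = (1.90×10^8/1.85×10^15)·exp(13.95) = 1.027×10^-7 × 1.139×10^6 = 0.117.

0.117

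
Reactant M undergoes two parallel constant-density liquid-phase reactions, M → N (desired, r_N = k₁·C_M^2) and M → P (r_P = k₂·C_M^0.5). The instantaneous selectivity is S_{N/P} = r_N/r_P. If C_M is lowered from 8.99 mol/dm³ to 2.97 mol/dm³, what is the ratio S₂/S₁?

0.190

S_{N/P} = (k₁/k₂)·C_M^1.5, so S₂/S₁ = (C_{M,2}/C_{M,1})^1.5.
= (2.97/8.99)^1.5 = (0.3304)^1.5 = 0.190.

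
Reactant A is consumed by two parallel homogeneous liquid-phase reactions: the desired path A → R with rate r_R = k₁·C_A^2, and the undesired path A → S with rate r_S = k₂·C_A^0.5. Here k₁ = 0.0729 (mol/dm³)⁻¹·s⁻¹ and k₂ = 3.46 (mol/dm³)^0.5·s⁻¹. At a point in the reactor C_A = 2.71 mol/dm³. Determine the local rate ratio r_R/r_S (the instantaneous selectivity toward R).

0.0940

S_{R/S} = r_R/r_S = (k₁·C_A^2)/(k₂·C_A^0.5) = (k₁/k₂)·C_A^1.5.
= (0.0729×2.710^2) / (3.46×2.710^0.5) = 0.5354/5.696 = 0.0940.
Since the desired path is higher order in A, keeping C_A high (PFR or concentrated feed) favours R.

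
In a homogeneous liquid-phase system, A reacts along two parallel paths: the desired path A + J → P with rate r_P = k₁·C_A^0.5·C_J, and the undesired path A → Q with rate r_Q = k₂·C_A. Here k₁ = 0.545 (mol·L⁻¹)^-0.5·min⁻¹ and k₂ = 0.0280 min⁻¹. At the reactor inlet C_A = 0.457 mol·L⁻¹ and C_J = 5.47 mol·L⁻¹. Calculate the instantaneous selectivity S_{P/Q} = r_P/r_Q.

S_{P/Q} = r_P/r_Q = (k₁·C_A^0.5·C_J)/(k₂·C_A) = (k₁/k₂)·C_A^-0.5·C_J.
= (0.545×0.4570^0.5×5.470) / (0.0280×0.4570) = 2.015/0.01280 = 157.
The undesired path is higher order in A, so low C_A (CSTR or dilute feed) favours P.

157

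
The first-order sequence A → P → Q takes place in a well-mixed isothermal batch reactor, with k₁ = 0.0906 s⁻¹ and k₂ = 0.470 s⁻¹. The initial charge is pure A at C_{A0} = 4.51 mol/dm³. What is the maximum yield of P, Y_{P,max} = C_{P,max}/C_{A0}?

0.130

Evaluating C_P at t_opt = ln(k₂/k₁)/(k₂−k₁) gives C_{P,max}/C_{A0} = (k₁/k₂)^[k₂/(k₂−k₁)].
= (0.0906/0.470)^(0.470/(0.470−0.0906)) = (0.1928)^(1.239) = 0.1301.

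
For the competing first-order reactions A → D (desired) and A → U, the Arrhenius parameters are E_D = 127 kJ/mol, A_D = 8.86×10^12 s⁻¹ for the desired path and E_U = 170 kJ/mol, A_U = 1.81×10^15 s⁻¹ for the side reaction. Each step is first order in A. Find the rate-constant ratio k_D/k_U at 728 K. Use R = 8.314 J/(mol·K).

5.96

Since both paths have the same order in A, the concentration cancels and S_{D/U} = k_D/k_U = (A_D/A_U)·exp[(E_U−E_D)/(RT)].
(E_U−E_D)/(RT) = (170−127)×10³/(8.314×728) = 43000/6053 = 7.104.
k_D/k_U = (8.86×10^12/1.81×10^15)·exp(7.104) = 0.004895 × 1217 = 5.96.
Since E_D < E_U, lowering the temperature improves selectivity toward D.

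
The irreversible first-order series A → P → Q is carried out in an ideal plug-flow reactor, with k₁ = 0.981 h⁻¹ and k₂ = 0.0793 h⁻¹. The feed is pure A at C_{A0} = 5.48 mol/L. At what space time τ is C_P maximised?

The intermediate peaks when r₁ = r₂, i.e. k₁e^(−k₁τ) = k₂e^(−k₂τ), giving τ_opt = ln(k₂/k₁)/(k₂−k₁).
= ln(0.0793/0.981)/(0.0793−0.981) = ln(0.08084)/-0.9017 = -2.515/-0.9017 = 2.79 h.

2.79 h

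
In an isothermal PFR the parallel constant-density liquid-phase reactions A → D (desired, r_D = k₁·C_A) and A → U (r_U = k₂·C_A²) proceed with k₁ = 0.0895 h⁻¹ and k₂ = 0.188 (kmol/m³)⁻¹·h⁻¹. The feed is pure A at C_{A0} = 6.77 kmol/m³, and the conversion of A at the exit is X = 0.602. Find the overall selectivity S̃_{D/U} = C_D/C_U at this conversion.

C_A = C_{A0}(1−X) = 2.694 kmol/m³.
Along a PFR/batch, dC_D/dC_A = −r_D/(r_D+r_U) = −k₁/(k₁+k₂·C_A).
Integrating from C_{A0} to C_A: C_D = (0.0895/0.188)·ln[(0.0895+0.188·6.77)/(0.0895+0.188·2.69)] = 0.4761·ln(1.362/0.5961) = 0.3935 kmol/m³.
C_U = (C_{A0}−C_A)−C_D = 3.682 kmol/m³; S̃_{D/U} = 0.3935/3.682 = 0.107.

0.107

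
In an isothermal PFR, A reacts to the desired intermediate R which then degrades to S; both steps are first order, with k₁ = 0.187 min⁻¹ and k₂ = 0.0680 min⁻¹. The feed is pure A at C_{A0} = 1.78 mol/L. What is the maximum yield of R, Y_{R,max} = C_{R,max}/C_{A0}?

0.561

At the optimum, C_{R,max}/C_{A0} = (k₁/k₂)^[k₂/(k₂−k₁)].
= (0.187/0.0680)^(0.0680/(0.0680−0.187)) = (2.750)^(-0.5714) = 0.5610.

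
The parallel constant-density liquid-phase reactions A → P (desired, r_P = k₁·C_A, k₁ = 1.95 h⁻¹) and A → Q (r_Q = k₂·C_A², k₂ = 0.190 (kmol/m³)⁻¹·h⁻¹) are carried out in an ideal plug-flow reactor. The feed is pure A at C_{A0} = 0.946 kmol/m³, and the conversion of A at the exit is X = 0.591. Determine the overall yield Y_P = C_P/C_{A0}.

C_A = C_{A0}(1−X) = 0.3869 kmol/m³.
Along a PFR/batch, dC_P/dC_A = −r_P/(r_P+r_Q) = −k₁/(k₁+k₂·C_A).
Integrating from C_{A0} to C_A: C_P = (1.95/0.190)·ln[(1.95+0.190·0.946)/(1.95+0.190·0.387)] = 10.26·ln(2.130/2.024) = 0.5251 kmol/m³.
Y_P = C_P/C_{A0} = 0.5251/0.946 = 0.555.

0.555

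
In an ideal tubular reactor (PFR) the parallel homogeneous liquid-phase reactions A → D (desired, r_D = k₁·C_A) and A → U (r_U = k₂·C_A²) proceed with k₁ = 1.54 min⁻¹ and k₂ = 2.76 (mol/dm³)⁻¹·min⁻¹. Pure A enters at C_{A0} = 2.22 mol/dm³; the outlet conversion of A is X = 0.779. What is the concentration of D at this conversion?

C_A = C_{A0}(1−X) = 0.4906 mol/dm³.
Along a PFR/batch, dC_D/dC_A = −r_D/(r_D+r_U) = −k₁/(k₁+k₂·C_A).
Integrating from C_{A0} to C_A: C_D = (1.54/2.76)·ln[(1.54+2.76·2.22)/(1.54+2.76·0.491)] = 0.5580·ln(7.667/2.894) = 0.5436 mol/dm³.

0.544 mol/dm³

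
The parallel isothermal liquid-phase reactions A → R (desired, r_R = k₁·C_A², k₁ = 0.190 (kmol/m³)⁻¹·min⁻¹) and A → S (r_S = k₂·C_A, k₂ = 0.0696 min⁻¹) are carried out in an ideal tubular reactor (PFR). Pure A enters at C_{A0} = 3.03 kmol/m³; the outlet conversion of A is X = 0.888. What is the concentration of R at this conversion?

C_A = C_{A0}(1−X) = 0.3394 kmol/m³.
Along a PFR/batch, dC_S/dC_A = −r_S/(r_R+r_S) = −k₂/(k₂+k₁·C_A).
Integrating from C_{A0} to C_A: C_S = (0.0696/0.190)·ln[(0.0696+0.190·3.03)/(0.0696+0.190·0.339)] = 0.3663·ln(0.6453/0.1341) = 0.5756 kmol/m³.
Then C_R = (C_{A0}−C_A) − C_S = 2.691 − 0.5756 = 2.115 kmol/m³.

2.12 kmol/m³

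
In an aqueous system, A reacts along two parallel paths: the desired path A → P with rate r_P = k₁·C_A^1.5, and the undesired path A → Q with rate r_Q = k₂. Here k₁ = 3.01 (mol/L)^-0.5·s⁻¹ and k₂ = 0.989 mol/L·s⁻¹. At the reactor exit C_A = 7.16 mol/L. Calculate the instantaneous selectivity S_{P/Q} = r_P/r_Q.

S_{P/Q} = r_P/r_Q = (k₁·C_A^1.5)/(k₂) = (k₁/k₂)·C_A^1.5.
= (3.01×7.160^1.5) / (0.989) = 57.67/0.9890 = 58.3.
Since the desired path is higher order in A, keeping C_A high (PFR or concentrated feed) favours P.

58.3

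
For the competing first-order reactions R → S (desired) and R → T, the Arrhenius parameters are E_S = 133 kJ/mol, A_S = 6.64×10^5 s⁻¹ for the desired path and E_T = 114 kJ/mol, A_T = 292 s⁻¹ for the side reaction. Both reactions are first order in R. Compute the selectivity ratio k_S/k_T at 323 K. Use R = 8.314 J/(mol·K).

1.92

k_S/k_T = (A_S/A_T)·exp[−(E_S−E_T)/(RT)] = (A_S/A_T)·exp[(E_T−E_S)/(RT)].
(E_T−E_S)/(RT) = (114−133)×10³/(8.314×323) = -19000/2685 = -7.075.
k_S/k_T = (6.64×10^5/292)·exp(-7.075) = 2274 × 8.458×10^-4 = 1.92.
Since E_S > E_T, raising the temperature improves selectivity toward S.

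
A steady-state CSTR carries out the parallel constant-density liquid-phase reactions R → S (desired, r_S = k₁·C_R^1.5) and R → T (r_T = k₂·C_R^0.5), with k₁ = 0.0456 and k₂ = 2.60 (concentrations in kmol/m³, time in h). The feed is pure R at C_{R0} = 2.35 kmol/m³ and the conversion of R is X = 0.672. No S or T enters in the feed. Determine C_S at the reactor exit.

Exit C_R = C_{R0}(1−X) = 2.35×0.328 = 0.7708 kmol/m³.
A CSTR operates uniformly at the exit composition, giving r_S = 0.03086 and r_T = 2.283 (each k·C_R^n at C_R = 0.7708).
Fraction of consumed R going to S: r_S/(r_S+r_T) = 0.01334.
C_S = 0.01334·C_{R0}·X = 0.01334×2.35×0.672 = 0.0211 kmol/m³.

0.0211 kmol/m³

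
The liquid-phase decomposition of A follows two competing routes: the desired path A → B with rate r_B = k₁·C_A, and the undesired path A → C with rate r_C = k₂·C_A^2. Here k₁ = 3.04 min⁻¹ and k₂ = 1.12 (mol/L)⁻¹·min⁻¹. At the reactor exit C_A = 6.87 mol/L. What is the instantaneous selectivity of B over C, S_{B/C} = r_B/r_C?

S_{B/C} = r_B/r_C = (k₁·C_A)/(k₂·C_A^2) = (k₁/k₂)·C_A⁻¹.
= (3.04×6.870) / (1.12×6.870^2) = 20.88/52.86 = 0.395.

0.395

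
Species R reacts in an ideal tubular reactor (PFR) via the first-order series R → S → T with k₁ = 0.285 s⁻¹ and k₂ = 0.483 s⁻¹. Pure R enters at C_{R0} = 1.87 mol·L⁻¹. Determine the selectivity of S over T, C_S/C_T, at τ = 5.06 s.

0.393

The intermediate concentration in a first-order A→B→C sequence is C_S = k₁C_{R0}(e^(−k₁τ) − e^(−k₂τ))/(k₂−k₁).
e^(−k₁τ) = e^(−0.285×5.06) = e^(−1.442) = 0.2364; e^(−k₂τ) = e^(−2.444) = 0.08681.
C_S = 0.285×1.87/(0.483−0.285) × (0.2364−0.08681) = 2.692×0.1496 = 0.4027 mol·L⁻¹.
C_R = C_{R0}e^(−k₁τ) = 0.4421 mol·L⁻¹, so C_T = C_{R0}−C_R−C_S = 1.025 mol·L⁻¹; C_S/C_T = 0.393.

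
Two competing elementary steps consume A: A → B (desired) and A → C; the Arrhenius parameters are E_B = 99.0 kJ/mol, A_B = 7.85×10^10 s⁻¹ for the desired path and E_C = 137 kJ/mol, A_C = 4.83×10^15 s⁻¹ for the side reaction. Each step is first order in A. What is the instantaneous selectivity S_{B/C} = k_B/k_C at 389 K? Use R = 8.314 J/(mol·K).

2.06

Since both paths have the same order in A, the concentration cancels and S_{B/C} = k_B/k_C = (A_B/A_C)·exp[(E_C−E_B)/(RT)].
(E_C−E_B)/(RT) = (137−99.0)×10³/(8.314×389) = 38000/3234 = 11.75.
k_B/k_C = (7.85×10^10/4.83×10^15)·exp(11.75) = 1.625×10^-5 × 1.267×10^5 = 2.06.
Since E_B < E_C, lowering the temperature improves selectivity toward B.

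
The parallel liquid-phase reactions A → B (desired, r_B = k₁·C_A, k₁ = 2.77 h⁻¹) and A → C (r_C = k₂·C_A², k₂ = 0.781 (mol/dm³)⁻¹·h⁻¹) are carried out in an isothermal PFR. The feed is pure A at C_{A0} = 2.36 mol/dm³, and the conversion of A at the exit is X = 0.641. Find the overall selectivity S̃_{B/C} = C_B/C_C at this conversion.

2.26

C_A = C_{A0}(1−X) = 0.8472 mol/dm³.
Along a PFR/batch, dC_B/dC_A = −r_B/(r_B+r_C) = −k₁/(k₁+k₂·C_A).
Integrating from C_{A0} to C_A: C_B = (2.77/0.781)·ln[(2.77+0.781·2.36)/(2.77+0.781·0.847)] = 3.547·ln(4.613/3.432) = 1.049 mol/dm³.
C_C = (C_{A0}−C_A)−C_B = 0.4634 mol/dm³; S̃_{B/C} = 1.049/0.4634 = 2.26.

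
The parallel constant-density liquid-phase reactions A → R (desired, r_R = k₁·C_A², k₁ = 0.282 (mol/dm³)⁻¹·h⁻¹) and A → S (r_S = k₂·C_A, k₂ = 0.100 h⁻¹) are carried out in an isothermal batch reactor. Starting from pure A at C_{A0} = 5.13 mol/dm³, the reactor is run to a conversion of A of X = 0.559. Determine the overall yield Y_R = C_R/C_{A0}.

C_A = C_{A0}(1−X) = 2.262 mol/dm³.
Along a PFR/batch, dC_S/dC_A = −r_S/(r_R+r_S) = −k₂/(k₂+k₁·C_A).
Integrating from C_{A0} to C_A: C_S = (0.100/0.282)·ln[(0.100+0.282·5.13)/(0.100+0.282·2.26)] = 0.3546·ln(1.547/0.7380) = 0.2624 mol/dm³.
Then C_R = (C_{A0}−C_A) − C_S = 2.868 − 0.2624 = 2.605 mol/dm³.
Y_R = C_R/C_{A0} = 2.605/5.13 = 0.508.

0.508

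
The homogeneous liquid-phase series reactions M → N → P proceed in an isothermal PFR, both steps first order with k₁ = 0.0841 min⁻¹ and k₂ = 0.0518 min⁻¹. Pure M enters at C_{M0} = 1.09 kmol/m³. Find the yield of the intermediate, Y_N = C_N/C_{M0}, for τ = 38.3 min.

0.254

Solving the coupled first-order balances gives C_N(τ) = [k₁/(k₂−k₁)]·C_{M0}·(e^(−k₁τ) − e^(−k₂τ)).
e^(−k₁τ) = e^(−0.0841×38.3) = e^(−3.221) = 0.03991; e^(−k₂τ) = e^(−1.984) = 0.1375.
C_N = 0.0841×1.09/(0.0518−0.0841) × (0.03991−0.1375) = (-2.838)×(-0.09761) = 0.2770 kmol/m³.
Y_N = C_N/C_{M0} = 0.2770/1.09 = 0.254.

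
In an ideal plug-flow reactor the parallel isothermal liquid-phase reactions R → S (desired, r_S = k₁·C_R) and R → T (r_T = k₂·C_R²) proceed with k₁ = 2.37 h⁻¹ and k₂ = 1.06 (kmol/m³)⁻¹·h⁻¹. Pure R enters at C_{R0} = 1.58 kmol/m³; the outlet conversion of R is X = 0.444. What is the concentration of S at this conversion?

0.454 kmol/m³

C_R = C_{R0}(1−X) = 0.8785 kmol/m³.
Along a PFR/batch, dC_S/dC_R = −r_S/(r_S+r_T) = −k₁/(k₁+k₂·C_R).
Integrating from C_{R0} to C_R: C_S = (2.37/1.06)·ln[(2.37+1.06·1.58)/(2.37+1.06·0.878)] = 2.236·ln(4.045/3.301) = 0.4542 kmol/m³.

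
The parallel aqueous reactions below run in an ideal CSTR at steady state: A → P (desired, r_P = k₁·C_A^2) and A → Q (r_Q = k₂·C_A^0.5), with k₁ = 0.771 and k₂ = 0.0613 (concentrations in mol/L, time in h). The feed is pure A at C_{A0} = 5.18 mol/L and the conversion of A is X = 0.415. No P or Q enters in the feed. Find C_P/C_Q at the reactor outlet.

66.3

Exit C_A = C_{A0}(1−X) = 5.18×0.585 = 3.030 mol/L.
Rates in a CSTR are evaluated at the outlet concentration: r_P = 0.771×3.030^2 = 7.080, r_Q = 0.0613×3.030^0.5 = 0.1067.
Overall selectivity = C_P/C_Q = r_Pτ/(r_Qτ) = r_P/r_Q = 66.3.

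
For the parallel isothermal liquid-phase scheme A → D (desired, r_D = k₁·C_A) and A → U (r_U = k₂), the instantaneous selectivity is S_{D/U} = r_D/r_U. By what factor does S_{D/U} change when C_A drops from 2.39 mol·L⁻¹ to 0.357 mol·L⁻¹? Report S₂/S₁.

S_{D/U} = (k₁/k₂)·C_A, so S₂/S₁ = (C_{A,2}/C_{A,1}).
= 0.357/2.39 = 0.149.

0.149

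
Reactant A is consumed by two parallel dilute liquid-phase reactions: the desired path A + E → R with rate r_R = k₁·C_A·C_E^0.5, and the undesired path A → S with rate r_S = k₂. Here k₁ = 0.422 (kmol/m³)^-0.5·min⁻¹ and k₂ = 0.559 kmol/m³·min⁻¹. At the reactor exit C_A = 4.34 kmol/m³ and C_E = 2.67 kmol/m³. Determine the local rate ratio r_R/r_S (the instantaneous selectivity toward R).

S_{R/S} = r_R/r_S = (k₁·C_A·C_E^0.5)/(k₂) = (k₁/k₂)·C_A·C_E^0.5.
= (0.422×4.340×2.670^0.5) / (0.559) = 2.993/0.5590 = 5.35.
Since the desired path is higher order in A, keeping C_A high (PFR or concentrated feed) favours R.

5.35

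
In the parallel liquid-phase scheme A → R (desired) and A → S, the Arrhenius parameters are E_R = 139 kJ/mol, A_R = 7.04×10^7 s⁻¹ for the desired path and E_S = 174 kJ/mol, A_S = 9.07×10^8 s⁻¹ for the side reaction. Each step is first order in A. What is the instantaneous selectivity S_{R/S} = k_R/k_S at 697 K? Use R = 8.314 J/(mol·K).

k_R/k_S = (A_R/A_S)·exp[−(E_R−E_S)/(RT)] = (A_R/A_S)·exp[(E_S−E_R)/(RT)].
(E_S−E_R)/(RT) = (174−139)×10³/(8.314×697) = 35000/5795 = 6.040.
k_R/k_S = (7.04×10^7/9.07×10^8)·exp(6.040) = 0.07762 × 419.8 = 32.6.
Since E_R < E_S, lowering the temperature improves selectivity toward R.

32.6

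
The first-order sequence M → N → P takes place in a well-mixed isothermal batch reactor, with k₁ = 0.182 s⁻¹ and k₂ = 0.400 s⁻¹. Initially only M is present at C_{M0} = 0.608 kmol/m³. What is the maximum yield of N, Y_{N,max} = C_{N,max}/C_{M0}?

0.236

For a first-order series the maximum intermediate yield is C_{N,max}/C_{M0} = (k₁/k₂)^[k₂/(k₂−k₁)].
= (0.182/0.400)^(0.400/(0.400−0.182)) = (0.4550)^(1.835) = 0.2358.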